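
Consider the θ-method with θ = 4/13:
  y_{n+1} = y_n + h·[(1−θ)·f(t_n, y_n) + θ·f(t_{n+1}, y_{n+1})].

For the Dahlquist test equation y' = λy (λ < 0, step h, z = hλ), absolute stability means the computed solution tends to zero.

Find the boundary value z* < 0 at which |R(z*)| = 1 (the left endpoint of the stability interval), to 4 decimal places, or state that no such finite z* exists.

Test eqn y'=λy, z=hλ:
  y_{n+1} = y_n + z·[9/13·y_n + 4/13·y_{n+1}] ⇒ (1 − 4/13z)y_{n+1} = (1 + 9/13z)y_n
  ⇒ R(z) = (1 + 9/13z)/(1 − 4/13z).

Boundary: |R(x)|=1, x<0.
x=-1.17: |R|=0.1397
R=−1: 1+9/13x = −1+4/13x ⇒ -5/13x=2 ⇒ x=2/(-5/13)=-5.2000
Confirm numerically:
  x=-5.010: |R|=0.97125 <1
  x=-4.805: |R|=0.93870 <1
  x=-4.196: |R|=0.83145 <1
  x=-2.266: |R|=0.33512 <1
  x=-5.565: |R|=1.05176 >1
  x=-5.255: |R|=1.00808 >1
Stable set (-5.2000, 0).

left endpoint -5.2000.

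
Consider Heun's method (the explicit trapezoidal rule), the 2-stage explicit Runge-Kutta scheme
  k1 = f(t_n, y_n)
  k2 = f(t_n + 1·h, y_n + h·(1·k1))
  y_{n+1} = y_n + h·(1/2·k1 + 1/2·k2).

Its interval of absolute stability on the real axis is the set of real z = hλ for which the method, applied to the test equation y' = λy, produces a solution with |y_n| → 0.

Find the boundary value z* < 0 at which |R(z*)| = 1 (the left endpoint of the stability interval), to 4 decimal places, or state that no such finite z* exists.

Test eqn y'=λy, z=hλ:
  order 2, 2-stage ⇒ R(z)=1+z+z^2/2
  (e.g. R(-1.26)=0.53380, |R|=0.53380)

Boundary: |R(x)|=1, x<0.
x=-1.26: |R|=0.5338
|R(-2.01)|=1.0100 |R(-1.76)|=0.7888 |R(-0.62)|=0.5722
Bisect:
  x_lo=-2.6307 |R|=1.8297  x_hi=-0.3135 |R|=0.7357
  mid=-1.47211 |R|=0.61144 →hi
  mid=-2.05143 |R|=1.05275 →lo
  mid=-1.76177 |R|=0.79015 →hi
  mid=-1.90660 |R|=0.91096 →hi
  mid=-1.97901 |R|=0.97923 →hi
  mid=-2.01522 |R|=1.01534 →lo
  mid=-1.99712 |R|=0.99712 →hi
  mid=-2.00617 |R|=1.00619 →lo
  ...
  [-2.00009,-1.99995] ⇒ x*=-2.0000
Stable set (-2.0000, 0).

z* = -2.0000.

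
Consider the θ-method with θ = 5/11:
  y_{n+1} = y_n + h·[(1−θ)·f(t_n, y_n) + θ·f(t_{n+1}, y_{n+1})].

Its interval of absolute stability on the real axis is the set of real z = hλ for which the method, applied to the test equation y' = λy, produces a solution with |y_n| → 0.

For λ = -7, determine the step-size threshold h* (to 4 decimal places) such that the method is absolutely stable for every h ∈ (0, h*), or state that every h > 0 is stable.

Set f=λy, z=hλ:
  y_{n+1} = y_n + z·[6/11·y_n + 5/11·y_{n+1}] ⇒ (1 − 5/11z)y_{n+1} = (1 + 6/11z)y_n
  R(z) = (1 + 6/11z)/(1 − 5/11z).

Boundary: |R(x)|=1, x<0.
x=-1.35: |R|=0.1634
R=−1: 1+6/11x = −1+5/11x ⇒ -1/11x=2 ⇒ x=2/(-1/11)=-22.0000
Confirm numerically:
  x=-20.192: |R|=0.98385 <1
  x=-18.410: |R|=0.96516 <1
  x=-16.301: |R|=0.93839 <1
  x=-22.449: |R|=1.00364 >1
  x=-22.159: |R|=1.00131 >1
  x=-22.073: |R|=1.00060 >1
So |R|<1 on (-22.0000, 0).

(-22.0000,0); λ=-7 ⇒ h* = (22)/7 = 3.1429.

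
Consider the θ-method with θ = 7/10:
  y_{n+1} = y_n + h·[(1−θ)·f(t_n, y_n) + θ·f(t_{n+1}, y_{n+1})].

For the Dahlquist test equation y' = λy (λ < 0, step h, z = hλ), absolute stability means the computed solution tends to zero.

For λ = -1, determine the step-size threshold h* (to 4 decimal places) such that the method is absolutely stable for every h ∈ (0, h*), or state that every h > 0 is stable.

Test eqn y'=λy, z=hλ:
  y_{n+1} = y_n + z·[3/10·y_n + 7/10·y_{n+1}] ⇒ (1 − 7/10z)y_{n+1} = (1 + 3/10z)y_n
  Hence R(z) = (1 + 3/10z)/(1 − 7/10z).

Boundary: |R(x)|=1, x<0.
x=-0.67: |R|=0.5439
x=-2: |R|=0.1667
x=-10: |R|=0.2500
x=-100: |R|=0.4085
θ=7/10≥1/2 ⇒ |1+3/10x|<|1−7/10x| ∀x<0 ⇒ stable on all of ℝ⁻.

interval (−∞, 0). Any h>0 works for λ=-1.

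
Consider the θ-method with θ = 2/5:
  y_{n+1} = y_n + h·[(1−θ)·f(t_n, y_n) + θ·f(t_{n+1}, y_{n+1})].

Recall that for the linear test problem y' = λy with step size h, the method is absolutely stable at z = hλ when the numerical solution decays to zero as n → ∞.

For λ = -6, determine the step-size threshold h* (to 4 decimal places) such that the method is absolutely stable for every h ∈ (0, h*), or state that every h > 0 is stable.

(-10.0000,0); λ=-6 ⇒ h* = (10)/6 = 1.6667.

On y'=λy, z=hλ:
  y_{n+1} = y_n + z·[3/5·y_n + 2/5·y_{n+1}] ⇒ (1 − 2/5z)y_{n+1} = (1 + 3/5z)y_n
  R(z) = (1 + 3/5z)/(1 − 2/5z).

Solve |R(x)|<1 on ℝ⁻.
x=-0.33: |R|=0.7085
R=−1: 1+3/5x = −1+2/5x ⇒ -1/5x=2 ⇒ x=2/(-1/5)=-10.0000
Confirm numerically:
  x=-9.498: |R|=0.97908 <1
  x=-6.729: |R|=0.82279 <1
  x=-4.414: |R|=0.59604 <1
  x=-10.375: |R|=1.01456 >1
  x=-10.317: |R|=1.01237 >1
Stable set (-10.0000, 0).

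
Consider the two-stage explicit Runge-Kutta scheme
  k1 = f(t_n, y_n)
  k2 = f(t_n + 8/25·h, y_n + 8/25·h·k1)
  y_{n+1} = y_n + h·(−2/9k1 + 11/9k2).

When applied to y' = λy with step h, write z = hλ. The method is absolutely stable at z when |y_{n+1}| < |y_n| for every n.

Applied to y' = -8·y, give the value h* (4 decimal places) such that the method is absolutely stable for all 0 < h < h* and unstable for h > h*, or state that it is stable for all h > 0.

Set f=λy, z=hλ:
  k1=λy_n ⇒ h·k1=z·y_n;  k2=λ(1+8/25z)y_n ⇒ h·k2=z(1+8/25z)y_n
  y_{n+1}/y_n = 1 − 2/9z + 11/9z(1+8/25z) = 1 + z + 88/225z²
  Hence R(z) = 1 + z + 88/225z².

Boundary: |R(x)|=1, x<0.
x=-1.64: |R|=0.4119
R=1: x+88/225x²=0 ⇒ x=−225/88=-2.5568; min R=1−1/(4·88/225)=0.3608>−1
Confirm numerically:
  x=-2.472: |R|=0.91800 <1
  x=-2.383: |R|=0.83800 <1
  x=-1.209: |R|=0.36268 <1
  x=-1.079: |R|=0.37635 <1
  x=-3.017: |R|=1.54301 >1
  x=-2.778: |R|=1.24032 >1
So |R|<1 on (-2.5568, 0).

(-2.5568,0); λ=-8 ⇒ h* = (225/88)/8 = 0.3196.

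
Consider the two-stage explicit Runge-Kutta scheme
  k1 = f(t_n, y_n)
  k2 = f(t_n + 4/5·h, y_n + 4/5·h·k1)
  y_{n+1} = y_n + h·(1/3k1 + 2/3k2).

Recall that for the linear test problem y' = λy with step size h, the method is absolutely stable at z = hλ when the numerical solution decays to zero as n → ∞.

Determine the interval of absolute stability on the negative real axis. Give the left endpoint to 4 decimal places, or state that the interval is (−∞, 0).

z∈(-1.8750,0).

Set f=λy, z=hλ:
  k1=λy_n ⇒ h·k1=z·y_n;  k2=λ(1+4/5z)y_n ⇒ h·k2=z(1+4/5z)y_n
  y_{n+1}/y_n = 1 + 1/3z + 2/3z(1+4/5z) = 1 + z + 8/15z²
  Hence R(z) = 1 + z + 8/15z².

Solve |R(x)|<1 on ℝ⁻.
x=-1.78: |R|=0.9098
R=1: x+8/15x²=0 ⇒ x=−15/8=-1.8750; min R=1−1/(4·8/15)=0.5312>−1
Confirm numerically:
  x=-1.811: |R|=0.93818 <1
  x=-1.010: |R|=0.53405 <1
  x=-0.867: |R|=0.53390 <1
  x=-2.472: |R|=1.78708 >1
  x=-2.247: |R|=1.44580 >1
  x=-2.050: |R|=1.19133 >1
Stable set (-1.8750, 0).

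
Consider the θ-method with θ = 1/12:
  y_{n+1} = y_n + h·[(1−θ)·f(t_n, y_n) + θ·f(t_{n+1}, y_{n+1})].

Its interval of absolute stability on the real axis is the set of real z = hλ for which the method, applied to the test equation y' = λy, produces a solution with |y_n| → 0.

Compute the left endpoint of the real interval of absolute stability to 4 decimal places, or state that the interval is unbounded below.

left endpoint -2.4000.

Test eqn y'=λy, z=hλ:
  y_{n+1} = y_n + z·[11/12·y_n + 1/12·y_{n+1}] ⇒ (1 − 1/12z)y_{n+1} = (1 + 11/12z)y_n
  ⇒ R(z) = (1 + 11/12z)/(1 − 1/12z).

Need |R(x)|<1, x<0.
x=-0.77: |R|=0.2764
R=−1: 1+11/12x = −1+1/12x ⇒ -5/6x=2 ⇒ x=2/(-5/6)=-2.4000
Confirm numerically:
  x=-1.860: |R|=0.61039 <1
  x=-1.192: |R|=0.08429 <1
  x=-1.076: |R|=0.01254 <1
  x=-2.905: |R|=1.33881 >1
  x=-2.629: |R|=1.15654 >1
Stable set (-2.4000, 0).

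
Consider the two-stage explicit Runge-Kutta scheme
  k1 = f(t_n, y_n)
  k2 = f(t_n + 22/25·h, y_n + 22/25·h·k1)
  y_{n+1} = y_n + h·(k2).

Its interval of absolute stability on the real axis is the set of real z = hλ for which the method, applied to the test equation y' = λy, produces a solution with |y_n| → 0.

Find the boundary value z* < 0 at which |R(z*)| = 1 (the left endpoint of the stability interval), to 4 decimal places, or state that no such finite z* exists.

Test eqn y'=λy, z=hλ:
  k1=λy_n ⇒ h·k1=z·y_n;  k2=λ(1+22/25z)y_n ⇒ h·k2=z(1+22/25z)y_n
  y_{n+1}/y_n = 1 + z(1+22/25z) = 1 + z + 22/25z²
  Hence R(z) = 1 + z + 22/25z².

Need |R(x)|<1, x<0.
x=-0.83: |R|=0.7762
R=1: x+22/25x²=0 ⇒ x=−25/22=-1.1364; min R=1−1/(4·22/25)=0.7159>−1
Confirm numerically:
  x=-1.115: |R|=0.97904 <1
  x=-1.092: |R|=0.95737 <1
  x=-1.082: |R|=0.94824 <1
  x=-1.713: |R|=1.86924 >1
  x=-1.536: |R|=1.54018 >1
  x=-1.432: |R|=1.37255 >1
So |R|<1 on (-1.1364, 0).

left endpoint -1.1364.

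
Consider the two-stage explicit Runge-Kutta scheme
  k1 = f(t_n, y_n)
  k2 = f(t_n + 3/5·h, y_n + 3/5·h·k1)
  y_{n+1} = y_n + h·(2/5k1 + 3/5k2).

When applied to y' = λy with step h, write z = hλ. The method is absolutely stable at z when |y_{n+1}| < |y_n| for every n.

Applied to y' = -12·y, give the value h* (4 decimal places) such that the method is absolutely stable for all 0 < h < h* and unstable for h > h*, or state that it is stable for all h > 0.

With y'=λy (z=hλ):
  k1=λy_n ⇒ h·k1=z·y_n;  k2=λ(1+3/5z)y_n ⇒ h·k2=z(1+3/5z)y_n
  y_{n+1}/y_n = 1 + 2/5z + 3/5z(1+3/5z) = 1 + z + 9/25z²
  ⇒ R(z) = 1 + z + 9/25z².

Need |R(x)|<1, x<0.
x=-0.41: |R|=0.6505
R=1: x+9/25x²=0 ⇒ x=−25/9=-2.7778; min R=1−1/(4·9/25)=0.3056>−1
Confirm numerically:
  x=-2.590: |R|=0.82492 <1
  x=-1.831: |R|=0.37592 <1
  x=-1.304: |R|=0.30815 <1
  x=-3.307: |R|=1.63005 >1
  x=-2.956: |R|=1.18966 >1
So |R|<1 on (-2.7778, 0).

(-2.7778,0); λ=-12 ⇒ h* = (25/9)/12 = 0.2315.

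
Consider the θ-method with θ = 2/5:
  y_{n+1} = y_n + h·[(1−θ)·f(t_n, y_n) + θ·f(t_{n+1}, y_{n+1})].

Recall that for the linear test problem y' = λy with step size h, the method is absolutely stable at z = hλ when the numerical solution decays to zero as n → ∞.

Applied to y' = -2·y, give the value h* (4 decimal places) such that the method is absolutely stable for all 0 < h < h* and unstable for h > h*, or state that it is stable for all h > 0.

Test eqn y'=λy, z=hλ:
  y_{n+1} = y_n + z·[3/5·y_n + 2/5·y_{n+1}] ⇒ (1 − 2/5z)y_{n+1} = (1 + 3/5z)y_n
  so R(z) = (1 + 3/5z)/(1 − 2/5z).

Find x<0 with |R(x)|<1.
x=-1.17: |R|=0.2030
R=−1: 1+3/5x = −1+2/5x ⇒ -1/5x=2 ⇒ x=2/(-1/5)=-10.0000
Confirm numerically:
  x=-5.656: |R|=0.73369 <1
  x=-5.485: |R|=0.71728 <1
  x=-4.725: |R|=0.63495 <1
  x=-10.513: |R|=1.01971 >1
  x=-10.329: |R|=1.01282 >1
Stable set (-10.0000, 0).

(-10.0000,0); λ=-2 ⇒ h* = (10)/2 = 5.0000.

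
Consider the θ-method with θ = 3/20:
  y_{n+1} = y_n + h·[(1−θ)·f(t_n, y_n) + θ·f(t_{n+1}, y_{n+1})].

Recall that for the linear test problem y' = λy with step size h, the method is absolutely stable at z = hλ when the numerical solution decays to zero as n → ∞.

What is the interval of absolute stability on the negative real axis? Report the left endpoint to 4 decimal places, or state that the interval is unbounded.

(-2.8571, 0).

Test eqn y'=λy, z=hλ:
  y_{n+1} = y_n + z·[17/20·y_n + 3/20·y_{n+1}] ⇒ (1 − 3/20z)y_{n+1} = (1 + 17/20z)y_n
  ⇒ R(z) = (1 + 17/20z)/(1 − 3/20z).

Need |R(x)|<1, x<0.
x=-0.75: |R|=0.3258
R=−1: 1+17/20x = −1+3/20x ⇒ -7/10x=2 ⇒ x=2/(-7/10)=-2.8571
Confirm numerically:
  x=-2.117: |R|=0.60677 <1
  x=-1.729: |R|=0.37293 <1
  x=-1.636: |R|=0.31363 <1
  x=-3.253: |R|=1.18623 >1
  x=-3.102: |R|=1.11697 >1
Interval (-2.8571, 0).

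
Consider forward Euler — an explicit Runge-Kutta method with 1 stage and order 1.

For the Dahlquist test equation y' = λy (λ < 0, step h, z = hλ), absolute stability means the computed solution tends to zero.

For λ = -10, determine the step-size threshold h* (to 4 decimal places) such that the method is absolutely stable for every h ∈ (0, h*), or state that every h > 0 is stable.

(-2.0000,0); λ=-10 ⇒ h* = 0.2000.

On y'=λy, z=hλ:
  order 1, 1-stage ⇒ R(z)=1+z
  (e.g. R(-0.34)=0.66000, |R|=0.66000)

Need |R(x)|<1, x<0.
x=-0.34: |R|=0.6600
|R(-1.65)|=0.6500 |R(-1)|=0.0000 |R(-0.83)|=0.1700
Bisect:
  x_lo=-2.7796 |R|=1.7796  x_hi=-0.0624 |R|=0.9376
  mid=-1.42098 |R|=0.42098 →hi
  mid=-2.10027 |R|=1.10027 →lo
  mid=-1.76062 |R|=0.76062 →hi
  mid=-1.93045 |R|=0.93045 →hi
  mid=-2.01536 |R|=1.01536 →lo
  mid=-1.97290 |R|=0.97290 →hi
  mid=-1.99413 |R|=0.99413 →hi
  ...
  [-2.00010,-1.99994] ⇒ x*=-2.0000
So |R|<1 on (-2.0000, 0).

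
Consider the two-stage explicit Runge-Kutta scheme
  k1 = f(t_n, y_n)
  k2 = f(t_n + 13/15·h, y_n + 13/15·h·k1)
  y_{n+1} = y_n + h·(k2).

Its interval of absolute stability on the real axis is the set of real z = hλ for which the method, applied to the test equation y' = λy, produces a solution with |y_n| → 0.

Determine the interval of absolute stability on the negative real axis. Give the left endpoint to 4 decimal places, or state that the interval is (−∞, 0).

(-1.1538, 0).

On y'=λy, z=hλ:
  k1=λy_n ⇒ h·k1=z·y_n;  k2=λ(1+13/15z)y_n ⇒ h·k2=z(1+13/15z)y_n
  y_{n+1}/y_n = 1 + z(1+13/15z) = 1 + z + 13/15z²
  so R(z) = 1 + z + 13/15z².

Find x<0 with |R(x)|<1.
x=-0.71: |R|=0.7269
R=1: x+13/15x²=0 ⇒ x=−15/13=-1.1538; min R=1−1/(4·13/15)=0.7115>−1
Confirm numerically:
  x=-1.093: |R|=0.94236 <1
  x=-0.924: |R|=0.81594 <1
  x=-0.822: |R|=0.76359 <1
  x=-0.545: |R|=0.71242 <1
  x=-1.700: |R|=1.80467 >1
  x=-1.537: |R|=1.51039 >1
So |R|<1 on (-1.1538, 0).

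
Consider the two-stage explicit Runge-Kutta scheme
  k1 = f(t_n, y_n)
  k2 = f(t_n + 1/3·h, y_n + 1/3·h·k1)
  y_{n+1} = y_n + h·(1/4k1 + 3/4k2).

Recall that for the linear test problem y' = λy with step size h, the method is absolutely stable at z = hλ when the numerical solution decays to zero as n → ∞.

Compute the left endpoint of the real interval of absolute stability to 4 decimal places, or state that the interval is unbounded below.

left endpoint -4.0000.

On y'=λy, z=hλ:
  k1=λy_n ⇒ h·k1=z·y_n;  k2=λ(1+1/3z)y_n ⇒ h·k2=z(1+1/3z)y_n
  y_{n+1}/y_n = 1 + 1/4z + 3/4z(1+1/3z) = 1 + z + 1/4z²
  so R(z) = 1 + z + 1/4z².

Boundary: |R(x)|=1, x<0.
x=-1.5: |R|=0.0625
R=1: x+1/4x²=0 ⇒ x=−4=-4.0000; min R=1−1/(4·1/4)=0.0000>−1
Confirm numerically:
  x=-3.799: |R|=0.80910 <1
  x=-3.575: |R|=0.62016 <1
  x=-3.370: |R|=0.46923 <1
  x=-4.246: |R|=1.26113 >1
  x=-4.082: |R|=1.08368 >1
Stable set (-4.0000, 0).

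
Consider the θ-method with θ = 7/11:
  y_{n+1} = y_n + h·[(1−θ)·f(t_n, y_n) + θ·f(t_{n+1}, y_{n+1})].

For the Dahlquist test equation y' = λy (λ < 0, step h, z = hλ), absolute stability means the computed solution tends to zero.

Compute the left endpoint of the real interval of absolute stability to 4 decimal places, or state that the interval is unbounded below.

On y'=λy, z=hλ:
  y_{n+1} = y_n + z·[4/11·y_n + 7/11·y_{n+1}] ⇒ (1 − 7/11z)y_{n+1} = (1 + 4/11z)y_n
  Hence R(z) = (1 + 4/11z)/(1 − 7/11z).

Find x<0 with |R(x)|<1.
x=-0.46: |R|=0.6442
x=-2: |R|=0.1200
x=-10: |R|=0.3580
x=-100: |R|=0.5471
θ=7/11≥1/2 ⇒ |1+4/11x|<|1−7/11x| ∀x<0 ⇒ unbounded interval.

interval (−∞, 0).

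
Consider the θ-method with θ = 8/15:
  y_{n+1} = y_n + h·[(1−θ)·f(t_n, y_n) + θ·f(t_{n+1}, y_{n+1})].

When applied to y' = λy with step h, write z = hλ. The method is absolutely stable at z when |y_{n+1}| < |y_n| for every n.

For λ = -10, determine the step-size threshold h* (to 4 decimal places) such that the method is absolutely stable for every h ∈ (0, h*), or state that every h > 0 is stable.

On y'=λy, z=hλ:
  y_{n+1} = y_n + z·[7/15·y_n + 8/15·y_{n+1}] ⇒ (1 − 8/15z)y_{n+1} = (1 + 7/15z)y_n
  so R(z) = (1 + 7/15z)/(1 − 8/15z).

Need |R(x)|<1, x<0.
x=-0.88: |R|=0.4011
x=-2: |R|=0.0323
x=-10: |R|=0.5789
x=-100: |R|=0.8405
θ=8/15≥1/2 ⇒ |1+7/15x|<|1−8/15x| ∀x<0 ⇒ stable on all of ℝ⁻.

interval (−∞, 0). Any h>0 works for λ=-10.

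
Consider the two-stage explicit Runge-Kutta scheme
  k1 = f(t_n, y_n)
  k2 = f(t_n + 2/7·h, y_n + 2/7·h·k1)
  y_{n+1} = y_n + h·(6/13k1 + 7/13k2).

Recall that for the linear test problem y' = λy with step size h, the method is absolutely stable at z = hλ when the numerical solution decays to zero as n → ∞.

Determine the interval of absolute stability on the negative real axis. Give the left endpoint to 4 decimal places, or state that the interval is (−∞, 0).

z∈(-6.5000,0).

Set f=λy, z=hλ:
  k1=λy_n ⇒ h·k1=z·y_n;  k2=λ(1+2/7z)y_n ⇒ h·k2=z(1+2/7z)y_n
  y_{n+1}/y_n = 1 + 6/13z + 7/13z(1+2/7z) = 1 + z + 2/13z²
  ⇒ R(z) = 1 + z + 2/13z².

Boundary: |R(x)|=1, x<0.
x=-0.35: |R|=0.6688
R=1: x+2/13x²=0 ⇒ x=−13/2=-6.5000; min R=1−1/(4·2/13)=-0.6250>−1
Confirm numerically:
  x=-6.289: |R|=0.79585 <1
  x=-4.436: |R|=0.40860 <1
  x=-3.295: |R|=0.62469 <1
  x=-2.985: |R|=0.61420 <1
  x=-7.046: |R|=1.59186 >1
  x=-6.641: |R|=1.14406 >1
Interval (-6.5000, 0).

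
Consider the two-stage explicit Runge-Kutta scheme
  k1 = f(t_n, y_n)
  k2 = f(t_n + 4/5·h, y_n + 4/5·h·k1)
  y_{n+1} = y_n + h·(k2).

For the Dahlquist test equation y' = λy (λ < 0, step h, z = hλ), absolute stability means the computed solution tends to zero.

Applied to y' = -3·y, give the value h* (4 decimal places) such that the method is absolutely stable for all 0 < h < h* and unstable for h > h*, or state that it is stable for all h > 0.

(-1.2500,0); λ=-3 ⇒ h* = (5/4)/3 = 0.4167.

Test eqn y'=λy, z=hλ:
  k1=λy_n ⇒ h·k1=z·y_n;  k2=λ(1+4/5z)y_n ⇒ h·k2=z(1+4/5z)y_n
  y_{n+1}/y_n = 1 + z(1+4/5z) = 1 + z + 4/5z²
  so R(z) = 1 + z + 4/5z².

Boundary: |R(x)|=1, x<0.
x=-1.73: |R|=1.6643
R=1: x+4/5x²=0 ⇒ x=−5/4=-1.2500; min R=1−1/(4·4/5)=0.6875>−1
Confirm numerically:
  x=-0.952: |R|=0.77304 <1
  x=-0.782: |R|=0.70722 <1
  x=-0.752: |R|=0.70040 <1
  x=-0.536: |R|=0.69384 <1
  x=-1.518: |R|=1.32546 >1
  x=-1.448: |R|=1.22936 >1
Stable set (-1.2500, 0).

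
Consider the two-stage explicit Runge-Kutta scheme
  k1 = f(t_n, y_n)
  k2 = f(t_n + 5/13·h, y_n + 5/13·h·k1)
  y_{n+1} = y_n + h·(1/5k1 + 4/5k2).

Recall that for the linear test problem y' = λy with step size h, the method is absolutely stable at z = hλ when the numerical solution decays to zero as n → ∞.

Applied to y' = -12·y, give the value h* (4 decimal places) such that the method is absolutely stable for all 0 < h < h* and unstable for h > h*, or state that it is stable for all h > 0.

(-3.2500,0); λ=-12 ⇒ h* = (13/4)/12 = 0.2708.

Test eqn y'=λy, z=hλ:
  k1=λy_n ⇒ h·k1=z·y_n;  k2=λ(1+5/13z)y_n ⇒ h·k2=z(1+5/13z)y_n
  y_{n+1}/y_n = 1 + 1/5z + 4/5z(1+5/13z) = 1 + z + 4/13z²
  so R(z) = 1 + z + 4/13z².

Boundary: |R(x)|=1, x<0.
x=-0.79: |R|=0.4020
R=1: x+4/13x²=0 ⇒ x=−13/4=-3.2500; min R=1−1/(4·4/13)=0.1875>−1
Confirm numerically:
  x=-3.199: |R|=0.94980 <1
  x=-2.484: |R|=0.41454 <1
  x=-1.896: |R|=0.21010 <1
  x=-3.597: |R|=1.38405 >1
  x=-3.396: |R|=1.15256 >1
Interval (-3.2500, 0).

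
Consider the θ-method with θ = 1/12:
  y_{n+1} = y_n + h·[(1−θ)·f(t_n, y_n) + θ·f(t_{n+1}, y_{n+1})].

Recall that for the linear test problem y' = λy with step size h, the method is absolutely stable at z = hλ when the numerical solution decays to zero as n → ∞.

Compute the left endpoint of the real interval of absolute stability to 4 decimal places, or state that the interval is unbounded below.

With y'=λy (z=hλ):
  y_{n+1} = y_n + z·[11/12·y_n + 1/12·y_{n+1}] ⇒ (1 − 1/12z)y_{n+1} = (1 + 11/12z)y_n
  R(z) = (1 + 11/12z)/(1 − 1/12z).

Need |R(x)|<1, x<0.
x=-1.24: |R|=0.1239
R=−1: 1+11/12x = −1+1/12x ⇒ -5/6x=2 ⇒ x=2/(-5/6)=-2.4000
Confirm numerically:
  x=-1.871: |R|=0.61863 <1
  x=-1.331: |R|=0.19811 <1
  x=-1.250: |R|=0.13208 <1
  x=-2.908: |R|=1.34076 >1
  x=-2.511: |R|=1.07649 >1
Stable set (-2.4000, 0).

left endpoint -2.4000.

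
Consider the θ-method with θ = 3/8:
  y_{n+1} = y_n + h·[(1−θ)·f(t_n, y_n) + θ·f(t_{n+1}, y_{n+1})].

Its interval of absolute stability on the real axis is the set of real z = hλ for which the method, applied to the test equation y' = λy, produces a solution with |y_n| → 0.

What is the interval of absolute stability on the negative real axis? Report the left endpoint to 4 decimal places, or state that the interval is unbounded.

z∈(-8.0000,0).

On y'=λy, z=hλ:
  y_{n+1} = y_n + z·[5/8·y_n + 3/8·y_{n+1}] ⇒ (1 − 3/8z)y_{n+1} = (1 + 5/8z)y_n
  Hence R(z) = (1 + 5/8z)/(1 − 3/8z).

Need |R(x)|<1, x<0.
x=-1.48: |R|=0.0482
R=−1: 1+5/8x = −1+3/8x ⇒ -1/4x=2 ⇒ x=2/(-1/4)=-8.0000
Confirm numerically:
  x=-7.147: |R|=0.94205 <1
  x=-7.139: |R|=0.94146 <1
  x=-6.033: |R|=0.84927 <1
  x=-8.520: |R|=1.03099 >1
  x=-8.281: |R|=1.01711 >1
  x=-8.144: |R|=1.00888 >1
Stable set (-8.0000, 0).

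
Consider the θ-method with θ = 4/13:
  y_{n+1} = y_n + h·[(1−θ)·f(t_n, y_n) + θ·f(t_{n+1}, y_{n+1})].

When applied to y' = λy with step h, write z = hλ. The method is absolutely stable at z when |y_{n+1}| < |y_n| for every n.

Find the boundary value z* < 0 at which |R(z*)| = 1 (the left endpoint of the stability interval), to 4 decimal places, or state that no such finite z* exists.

With y'=λy (z=hλ):
  y_{n+1} = y_n + z·[9/13·y_n + 4/13·y_{n+1}] ⇒ (1 − 4/13z)y_{n+1} = (1 + 9/13z)y_n
  ⇒ R(z) = (1 + 9/13z)/(1 − 4/13z).

Solve |R(x)|<1 on ℝ⁻.
x=-1.07: |R|=0.1950
R=−1: 1+9/13x = −1+4/13x ⇒ -5/13x=2 ⇒ x=2/(-5/13)=-5.2000
Confirm numerically:
  x=-4.856: |R|=0.94695 <1
  x=-2.838: |R|=0.51503 <1
  x=-2.324: |R|=0.35504 <1
  x=-5.681: |R|=1.06732 >1
  x=-5.588: |R|=1.05488 >1
  x=-5.495: |R|=1.04217 >1
Interval (-5.2000, 0).

left endpoint -5.2000.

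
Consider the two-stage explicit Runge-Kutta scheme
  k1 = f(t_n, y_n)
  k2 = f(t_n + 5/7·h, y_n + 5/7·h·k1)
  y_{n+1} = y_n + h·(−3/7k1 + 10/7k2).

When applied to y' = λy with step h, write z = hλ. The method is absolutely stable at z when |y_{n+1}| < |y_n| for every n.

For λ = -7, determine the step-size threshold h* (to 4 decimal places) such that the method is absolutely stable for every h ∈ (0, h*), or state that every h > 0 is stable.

(-0.9800,0); λ=-7 ⇒ h* = (49/50)/7 = 0.1400.

On y'=λy, z=hλ:
  k1=λy_n ⇒ h·k1=z·y_n;  k2=λ(1+5/7z)y_n ⇒ h·k2=z(1+5/7z)y_n
  y_{n+1}/y_n = 1 − 3/7z + 10/7z(1+5/7z) = 1 + z + 50/49z²
  so R(z) = 1 + z + 50/49z².

Need |R(x)|<1, x<0.
x=-1.76: |R|=2.4008
R=1: x+50/49x²=0 ⇒ x=−49/50=-0.9800; min R=1−1/(4·50/49)=0.7550>−1
Confirm numerically:
  x=-0.922: |R|=0.94543 <1
  x=-0.893: |R|=0.92072 <1
  x=-0.718: |R|=0.80804 <1
  x=-1.561: |R|=1.92545 >1
  x=-1.269: |R|=1.37423 >1
  x=-1.133: |R|=1.17689 >1
So |R|<1 on (-0.9800, 0).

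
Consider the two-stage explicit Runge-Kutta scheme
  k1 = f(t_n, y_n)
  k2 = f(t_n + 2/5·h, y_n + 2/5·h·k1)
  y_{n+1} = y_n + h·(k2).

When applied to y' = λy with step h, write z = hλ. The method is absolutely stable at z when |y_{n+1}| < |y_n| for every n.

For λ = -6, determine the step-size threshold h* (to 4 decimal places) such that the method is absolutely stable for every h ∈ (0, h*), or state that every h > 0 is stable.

(-2.5000,0); λ=-6 ⇒ h* = (5/2)/6 = 0.4167.

Test eqn y'=λy, z=hλ:
  k1=λy_n ⇒ h·k1=z·y_n;  k2=λ(1+2/5z)y_n ⇒ h·k2=z(1+2/5z)y_n
  y_{n+1}/y_n = 1 + z(1+2/5z) = 1 + z + 2/5z²
  R(z) = 1 + z + 2/5z².

Solve |R(x)|<1 on ℝ⁻.
x=-1.65: |R|=0.4390
R=1: x+2/5x²=0 ⇒ x=−5/2=-2.5000; min R=1−1/(4·2/5)=0.3750>−1
Confirm numerically:
  x=-2.273: |R|=0.79361 <1
  x=-2.181: |R|=0.72170 <1
  x=-1.660: |R|=0.44224 <1
  x=-2.966: |R|=1.55286 >1
  x=-2.559: |R|=1.06039 >1
  x=-2.532: |R|=1.03241 >1
Interval (-2.5000, 0).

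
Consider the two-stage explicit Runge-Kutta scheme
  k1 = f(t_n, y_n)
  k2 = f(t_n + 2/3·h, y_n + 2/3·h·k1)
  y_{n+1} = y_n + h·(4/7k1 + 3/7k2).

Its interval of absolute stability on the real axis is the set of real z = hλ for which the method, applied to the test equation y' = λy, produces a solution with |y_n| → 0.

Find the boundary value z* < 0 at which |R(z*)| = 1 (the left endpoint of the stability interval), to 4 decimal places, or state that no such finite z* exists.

Test eqn y'=λy, z=hλ:
  k1=λy_n ⇒ h·k1=z·y_n;  k2=λ(1+2/3z)y_n ⇒ h·k2=z(1+2/3z)y_n
  y_{n+1}/y_n = 1 + 4/7z + 3/7z(1+2/3z) = 1 + z + 2/7z²
  so R(z) = 1 + z + 2/7z².

Solve |R(x)|<1 on ℝ⁻.
x=-0.34: |R|=0.6930
R=1: x+2/7x²=0 ⇒ x=−7/2=-3.5000; min R=1−1/(4·2/7)=0.1250>−1
Confirm numerically:
  x=-3.421: |R|=0.92278 <1
  x=-2.901: |R|=0.50351 <1
  x=-2.868: |R|=0.48212 <1
  x=-2.346: |R|=0.22649 <1
  x=-3.844: |R|=1.37781 >1
  x=-3.599: |R|=1.10180 >1
Interval (-3.5000, 0).

left endpoint -3.5000.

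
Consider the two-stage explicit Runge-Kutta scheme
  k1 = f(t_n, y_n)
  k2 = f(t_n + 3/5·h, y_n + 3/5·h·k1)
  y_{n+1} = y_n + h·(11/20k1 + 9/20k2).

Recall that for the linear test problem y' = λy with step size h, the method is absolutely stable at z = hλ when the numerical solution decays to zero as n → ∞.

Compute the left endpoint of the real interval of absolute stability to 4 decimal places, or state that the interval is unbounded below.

Set f=λy, z=hλ:
  k1=λy_n ⇒ h·k1=z·y_n;  k2=λ(1+3/5z)y_n ⇒ h·k2=z(1+3/5z)y_n
  y_{n+1}/y_n = 1 + 11/20z + 9/20z(1+3/5z) = 1 + z + 27/100z²
  ⇒ R(z) = 1 + z + 27/100z².

Solve |R(x)|<1 on ℝ⁻.
x=-0.47: |R|=0.5896
R=1: x+27/100x²=0 ⇒ x=−100/27=-3.7037; min R=1−1/(4·27/100)=0.0741>−1
Confirm numerically:
  x=-2.884: |R|=0.36171 <1
  x=-2.396: |R|=0.15402 <1
  x=-1.821: |R|=0.07433 <1
  x=-3.924: |R|=1.23340 >1
  x=-3.801: |R|=1.09985 >1
So |R|<1 on (-3.7037, 0).

left endpoint -3.7037.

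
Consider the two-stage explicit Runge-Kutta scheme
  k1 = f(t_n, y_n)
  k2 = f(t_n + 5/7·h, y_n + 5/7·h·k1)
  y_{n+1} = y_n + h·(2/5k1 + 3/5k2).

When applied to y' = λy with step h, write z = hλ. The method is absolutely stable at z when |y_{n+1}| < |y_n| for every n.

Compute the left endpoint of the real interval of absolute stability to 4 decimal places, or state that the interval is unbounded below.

With y'=λy (z=hλ):
  k1=λy_n ⇒ h·k1=z·y_n;  k2=λ(1+5/7z)y_n ⇒ h·k2=z(1+5/7z)y_n
  y_{n+1}/y_n = 1 + 2/5z + 3/5z(1+5/7z) = 1 + z + 3/7z²
  so R(z) = 1 + z + 3/7z².

Find x<0 with |R(x)|<1.
x=-1.07: |R|=0.4207
R=1: x+3/7x²=0 ⇒ x=−7/3=-2.3333; min R=1−1/(4·3/7)=0.4167>−1
Confirm numerically:
  x=-2.165: |R|=0.84381 <1
  x=-2.070: |R|=0.76639 <1
  x=-1.267: |R|=0.42098 <1
  x=-2.697: |R|=1.42035 >1
  x=-2.644: |R|=1.35203 >1
  x=-2.381: |R|=1.04864 >1
Interval (-2.3333, 0).

left endpoint -2.3333.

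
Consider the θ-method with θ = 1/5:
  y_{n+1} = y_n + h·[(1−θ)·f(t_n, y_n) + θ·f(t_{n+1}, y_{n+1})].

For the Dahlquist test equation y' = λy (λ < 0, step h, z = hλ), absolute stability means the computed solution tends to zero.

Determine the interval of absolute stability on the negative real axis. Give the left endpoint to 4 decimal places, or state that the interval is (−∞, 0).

Set f=λy, z=hλ:
  y_{n+1} = y_n + z·[4/5·y_n + 1/5·y_{n+1}] ⇒ (1 − 1/5z)y_{n+1} = (1 + 4/5z)y_n
  ⇒ R(z) = (1 + 4/5z)/(1 − 1/5z).

Find x<0 with |R(x)|<1.
x=-0.46: |R|=0.5788
R=−1: 1+4/5x = −1+1/5x ⇒ -3/5x=2 ⇒ x=2/(-3/5)=-3.3333
Confirm numerically:
  x=-2.806: |R|=0.79734 <1
  x=-2.716: |R|=0.75998 <1
  x=-2.572: |R|=0.69836 <1
  x=-1.615: |R|=0.22071 <1
  x=-3.441: |R|=1.03827 >1
  x=-3.434: |R|=1.03581 >1
Stable set (-3.3333, 0).

z∈(-3.3333,0).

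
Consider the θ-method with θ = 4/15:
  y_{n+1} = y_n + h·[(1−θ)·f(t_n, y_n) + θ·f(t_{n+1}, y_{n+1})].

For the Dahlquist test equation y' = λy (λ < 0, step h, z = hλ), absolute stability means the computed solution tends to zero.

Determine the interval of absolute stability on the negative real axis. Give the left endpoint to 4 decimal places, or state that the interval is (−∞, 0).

z∈(-4.2857,0).

Set f=λy, z=hλ:
  y_{n+1} = y_n + z·[11/15·y_n + 4/15·y_{n+1}] ⇒ (1 − 4/15z)y_{n+1} = (1 + 11/15z)y_n
  ⇒ R(z) = (1 + 11/15z)/(1 − 4/15z).

Boundary: |R(x)|=1, x<0.
x=-1.19: |R|=0.0967
R=−1: 1+11/15x = −1+4/15x ⇒ -7/15x=2 ⇒ x=2/(-7/15)=-4.2857
Confirm numerically:
  x=-3.902: |R|=0.91225 <1
  x=-3.404: |R|=0.78432 <1
  x=-2.398: |R|=0.46267 <1
  x=-2.130: |R|=0.35842 <1
  x=-4.799: |R|=1.10507 >1
  x=-4.750: |R|=1.09559 >1
  x=-4.743: |R|=1.09422 >1
So |R|<1 on (-4.2857, 0).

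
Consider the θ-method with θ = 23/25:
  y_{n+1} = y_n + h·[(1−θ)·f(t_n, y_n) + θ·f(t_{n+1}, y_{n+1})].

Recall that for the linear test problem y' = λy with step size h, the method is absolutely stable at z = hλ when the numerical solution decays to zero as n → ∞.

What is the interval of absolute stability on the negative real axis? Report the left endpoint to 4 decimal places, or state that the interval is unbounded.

unbounded; (−∞, 0).

Test eqn y'=λy, z=hλ:
  y_{n+1} = y_n + z·[2/25·y_n + 23/25·y_{n+1}] ⇒ (1 − 23/25z)y_{n+1} = (1 + 2/25z)y_n
  so R(z) = (1 + 2/25z)/(1 − 23/25z).

Need |R(x)|<1, x<0.
x=-1.49: |R|=0.3715
x=-2: |R|=0.2958
x=-10: |R|=0.0196
x=-100: |R|=0.0753
θ=23/25≥1/2 ⇒ |1+2/25x|<|1−23/25x| ∀x<0 ⇒ interval (−∞,0).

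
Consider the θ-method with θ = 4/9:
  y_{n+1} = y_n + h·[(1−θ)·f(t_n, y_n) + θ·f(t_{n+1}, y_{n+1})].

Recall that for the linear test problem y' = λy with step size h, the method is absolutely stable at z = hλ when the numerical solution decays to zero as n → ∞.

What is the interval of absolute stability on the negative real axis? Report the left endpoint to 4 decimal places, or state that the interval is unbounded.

With y'=λy (z=hλ):
  y_{n+1} = y_n + z·[5/9·y_n + 4/9·y_{n+1}] ⇒ (1 − 4/9z)y_{n+1} = (1 + 5/9z)y_n
  so R(z) = (1 + 5/9z)/(1 − 4/9z).

Find x<0 with |R(x)|<1.
x=-1.58: |R|=0.0718
R=−1: 1+5/9x = −1+4/9x ⇒ -1/9x=2 ⇒ x=2/(-1/9)=-18.0000
Confirm numerically:
  x=-15.417: |R|=0.96345 <1
  x=-14.850: |R|=0.95395 <1
  x=-12.537: |R|=0.90764 <1
  x=-9.987: |R|=0.83630 <1
  x=-18.573: |R|=1.00688 >1
  x=-18.390: |R|=1.00472 >1
  x=-18.365: |R|=1.00443 >1
So |R|<1 on (-18.0000, 0).

(-18.0000, 0).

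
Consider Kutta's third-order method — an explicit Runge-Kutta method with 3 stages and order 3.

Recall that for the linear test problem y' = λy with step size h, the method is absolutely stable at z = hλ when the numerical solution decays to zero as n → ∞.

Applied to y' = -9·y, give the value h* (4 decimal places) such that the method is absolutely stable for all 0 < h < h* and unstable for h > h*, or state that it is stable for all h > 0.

(-2.5127,0); λ=-9 ⇒ h* = 0.2792.

Set f=λy, z=hλ:
  order 3, 3-stage ⇒ R(z)=1+z+z^2/2+z^3/6
  (e.g. R(-1.64)=-0.03036, |R|=0.03036)

Need |R(x)|<1, x<0.
x=-1.64: |R|=0.0304
|R(-2.85)|=1.6469 |R(-2.15)|=0.4951 |R(-1.28)|=0.1897
Bisect:
  x_lo=-3.2752 |R|=2.7673  x_hi=-0.1671 |R|=0.8461
  mid=-1.72116 |R|=0.08976 →hi
  mid=-2.49819 |R|=0.97623 →hi
  mid=-2.88670 |R|=1.72935 →lo
  mid=-2.69245 |R|=1.32085 →lo
  mid=-2.59532 |R|=1.14102 →lo
  mid=-2.54675 |R|=1.05680 →lo
  mid=-2.52247 |R|=1.01606 →lo
  ...
  [-2.51280,-2.51261] ⇒ x*=-2.5127
Interval (-2.5127, 0).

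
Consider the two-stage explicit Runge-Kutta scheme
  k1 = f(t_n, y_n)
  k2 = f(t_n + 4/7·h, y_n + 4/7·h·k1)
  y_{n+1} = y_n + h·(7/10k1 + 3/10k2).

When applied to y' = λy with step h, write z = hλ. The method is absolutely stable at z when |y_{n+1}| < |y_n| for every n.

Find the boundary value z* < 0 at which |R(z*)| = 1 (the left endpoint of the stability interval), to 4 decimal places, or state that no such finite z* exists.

z* = -5.8333.

Set f=λy, z=hλ:
  k1=λy_n ⇒ h·k1=z·y_n;  k2=λ(1+4/7z)y_n ⇒ h·k2=z(1+4/7z)y_n
  y_{n+1}/y_n = 1 + 7/10z + 3/10z(1+4/7z) = 1 + z + 6/35z²
  R(z) = 1 + z + 6/35z².

Need |R(x)|<1, x<0.
x=-0.87: |R|=0.2598
R=1: x+6/35x²=0 ⇒ x=−35/6=-5.8333; min R=1−1/(4·6/35)=-0.4583>−1
Confirm numerically:
  x=-5.674: |R|=0.84502 <1
  x=-5.554: |R|=0.73404 <1
  x=-4.150: |R|=0.19757 <1
  x=-4.056: |R|=0.23581 <1
  x=-6.305: |R|=1.50980 >1
  x=-6.088: |R|=1.26578 >1
  x=-6.052: |R|=1.22686 >1
Stable set (-5.8333, 0).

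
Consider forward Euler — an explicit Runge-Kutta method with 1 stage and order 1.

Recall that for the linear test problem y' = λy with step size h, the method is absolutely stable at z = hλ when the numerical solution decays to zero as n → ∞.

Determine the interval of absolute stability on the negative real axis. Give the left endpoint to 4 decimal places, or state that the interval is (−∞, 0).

z∈(-2.0000,0).

Test eqn y'=λy, z=hλ:
  order 1, 1-stage ⇒ R(z)=1+z
  (e.g. R(-1.22)=-0.22000, |R|=0.22000)

Boundary: |R(x)|=1, x<0.
x=-1.22: |R|=0.2200
|R(-1.98)|=0.9800 |R(-1.93)|=0.9300 |R(-1.06)|=0.0600
Bisect:
  x_lo=-2.7663 |R|=1.7663  x_hi=-0.0883 |R|=0.9117
  mid=-1.42730 |R|=0.42730 →hi
  mid=-2.09681 |R|=1.09681 →lo
  mid=-1.76205 |R|=0.76205 →hi
  mid=-1.92943 |R|=0.92943 →hi
  mid=-2.01312 |R|=1.01312 →lo
  mid=-1.97127 |R|=0.97127 →hi
  mid=-1.99220 |R|=0.99220 →hi
  mid=-2.00266 |R|=1.00266 →lo
  mid=-1.99743 |R|=0.99743 →hi
  mid=-2.00004 |R|=1.00004 →lo
  ...
  [-2.00004,-1.99988] ⇒ x*=-2.0000
Stable set (-2.0000, 0).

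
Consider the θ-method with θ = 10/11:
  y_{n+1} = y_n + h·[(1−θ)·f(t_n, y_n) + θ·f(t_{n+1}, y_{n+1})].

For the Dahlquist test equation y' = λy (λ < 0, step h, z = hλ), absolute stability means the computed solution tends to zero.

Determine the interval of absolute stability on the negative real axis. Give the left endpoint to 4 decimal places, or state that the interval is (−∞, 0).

Test eqn y'=λy, z=hλ:
  y_{n+1} = y_n + z·[1/11·y_n + 10/11·y_{n+1}] ⇒ (1 − 10/11z)y_{n+1} = (1 + 1/11z)y_n
  so R(z) = (1 + 1/11z)/(1 − 10/11z).

Find x<0 with |R(x)|<1.
x=-0.87: |R|=0.5142
x=-2: |R|=0.2903
x=-10: |R|=0.0090
x=-100: |R|=0.0880
θ=10/11≥1/2 ⇒ |1+1/11x|<|1−10/11x| ∀x<0 ⇒ interval (−∞,0).

interval (−∞, 0).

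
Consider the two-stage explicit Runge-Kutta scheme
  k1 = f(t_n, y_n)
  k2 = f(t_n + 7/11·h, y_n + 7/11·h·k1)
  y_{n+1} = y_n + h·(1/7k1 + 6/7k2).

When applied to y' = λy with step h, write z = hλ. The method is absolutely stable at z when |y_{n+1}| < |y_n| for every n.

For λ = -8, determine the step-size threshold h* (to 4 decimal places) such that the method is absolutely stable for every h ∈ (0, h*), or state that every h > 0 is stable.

(-1.8333,0); λ=-8 ⇒ h* = (11/6)/8 = 0.2292.

On y'=λy, z=hλ:
  k1=λy_n ⇒ h·k1=z·y_n;  k2=λ(1+7/11z)y_n ⇒ h·k2=z(1+7/11z)y_n
  y_{n+1}/y_n = 1 + 1/7z + 6/7z(1+7/11z) = 1 + z + 6/11z²
  so R(z) = 1 + z + 6/11z².

Solve |R(x)|<1 on ℝ⁻.
x=-0.95: |R|=0.5423
R=1: x+6/11x²=0 ⇒ x=−11/6=-1.8333; min R=1−1/(4·6/11)=0.5417>−1
Confirm numerically:
  x=-1.744: |R|=0.91502 <1
  x=-1.366: |R|=0.65179 <1
  x=-0.959: |R|=0.54264 <1
  x=-2.199: |R|=1.43860 >1
  x=-1.962: |R|=1.13770 >1
Interval (-1.8333, 0).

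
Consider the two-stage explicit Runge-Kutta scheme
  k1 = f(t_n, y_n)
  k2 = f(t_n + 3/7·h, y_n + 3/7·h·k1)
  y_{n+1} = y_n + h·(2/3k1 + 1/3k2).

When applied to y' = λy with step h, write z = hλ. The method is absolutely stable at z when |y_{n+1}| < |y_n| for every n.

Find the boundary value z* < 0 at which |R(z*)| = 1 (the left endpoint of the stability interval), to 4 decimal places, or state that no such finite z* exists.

With y'=λy (z=hλ):
  k1=λy_n ⇒ h·k1=z·y_n;  k2=λ(1+3/7z)y_n ⇒ h·k2=z(1+3/7z)y_n
  y_{n+1}/y_n = 1 + 2/3z + 1/3z(1+3/7z) = 1 + z + 1/7z²
  Hence R(z) = 1 + z + 1/7z².

Find x<0 with |R(x)|<1.
x=-0.36: |R|=0.6585
R=1: x+1/7x²=0 ⇒ x=−7=-7.0000; min R=1−1/(4·1/7)=-0.7500>−1
Confirm numerically:
  x=-6.788: |R|=0.79442 <1
  x=-6.047: |R|=0.17674 <1
  x=-5.000: |R|=0.42857 <1
  x=-7.187: |R|=1.19200 >1
  x=-7.138: |R|=1.14072 >1
Interval (-7.0000, 0).

left endpoint -7.0000.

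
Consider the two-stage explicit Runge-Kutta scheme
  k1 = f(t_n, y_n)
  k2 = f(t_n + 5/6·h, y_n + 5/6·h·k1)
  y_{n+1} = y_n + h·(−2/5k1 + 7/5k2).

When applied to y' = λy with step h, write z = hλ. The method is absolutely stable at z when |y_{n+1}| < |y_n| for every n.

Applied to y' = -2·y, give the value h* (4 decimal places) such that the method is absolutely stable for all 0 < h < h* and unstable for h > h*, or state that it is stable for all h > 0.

With y'=λy (z=hλ):
  k1=λy_n ⇒ h·k1=z·y_n;  k2=λ(1+5/6z)y_n ⇒ h·k2=z(1+5/6z)y_n
  y_{n+1}/y_n = 1 − 2/5z + 7/5z(1+5/6z) = 1 + z + 7/6z²
  Hence R(z) = 1 + z + 7/6z².

Need |R(x)|<1, x<0.
x=-0.5: |R|=0.7917
R=1: x+7/6x²=0 ⇒ x=−6/7=-0.8571; min R=1−1/(4·7/6)=0.7857>−1
Confirm numerically:
  x=-0.810: |R|=0.95545 <1
  x=-0.645: |R|=0.84036 <1
  x=-0.629: |R|=0.83258 <1
  x=-0.424: |R|=0.78574 <1
  x=-1.339: |R|=1.75274 >1
  x=-0.935: |R|=1.08493 >1
So |R|<1 on (-0.8571, 0).

(-0.8571,0); λ=-2 ⇒ h* = (6/7)/2 = 0.4286.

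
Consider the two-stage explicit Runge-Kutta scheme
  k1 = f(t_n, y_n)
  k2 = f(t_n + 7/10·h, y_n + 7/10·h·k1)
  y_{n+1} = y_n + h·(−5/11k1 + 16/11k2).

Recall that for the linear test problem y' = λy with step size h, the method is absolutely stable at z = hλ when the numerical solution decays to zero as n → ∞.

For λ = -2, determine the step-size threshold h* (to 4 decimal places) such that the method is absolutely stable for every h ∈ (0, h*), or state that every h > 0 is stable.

(-0.9821,0); λ=-2 ⇒ h* = (55/56)/2 = 0.4911.

Set f=λy, z=hλ:
  k1=λy_n ⇒ h·k1=z·y_n;  k2=λ(1+7/10z)y_n ⇒ h·k2=z(1+7/10z)y_n
  y_{n+1}/y_n = 1 − 5/11z + 16/11z(1+7/10z) = 1 + z + 56/55z²
  so R(z) = 1 + z + 56/55z².

Boundary: |R(x)|=1, x<0.
x=-1.04: |R|=1.0613
R=1: x+56/55x²=0 ⇒ x=−55/56=-0.9821; min R=1−1/(4·56/55)=0.7545>−1
Confirm numerically:
  x=-0.620: |R|=0.77139 <1
  x=-0.582: |R|=0.76288 <1
  x=-0.536: |R|=0.75652 <1
  x=-1.365: |R|=1.53210 >1
  x=-1.360: |R|=1.52323 >1
  x=-1.197: |R|=1.26186 >1
Stable set (-0.9821, 0).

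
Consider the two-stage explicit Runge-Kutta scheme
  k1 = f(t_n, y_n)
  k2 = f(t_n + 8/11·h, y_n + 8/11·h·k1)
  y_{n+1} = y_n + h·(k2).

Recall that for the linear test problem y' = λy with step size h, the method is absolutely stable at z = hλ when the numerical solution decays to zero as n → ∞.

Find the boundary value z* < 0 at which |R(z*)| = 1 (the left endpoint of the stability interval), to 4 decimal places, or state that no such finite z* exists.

z* = -1.3750.

Test eqn y'=λy, z=hλ:
  k1=λy_n ⇒ h·k1=z·y_n;  k2=λ(1+8/11z)y_n ⇒ h·k2=z(1+8/11z)y_n
  y_{n+1}/y_n = 1 + z(1+8/11z) = 1 + z + 8/11z²
  Hence R(z) = 1 + z + 8/11z².

Need |R(x)|<1, x<0.
x=-1.26: |R|=0.8946
R=1: x+8/11x²=0 ⇒ x=−11/8=-1.3750; min R=1−1/(4·8/11)=0.6562>−1
Confirm numerically:
  x=-1.147: |R|=0.80981 <1
  x=-1.102: |R|=0.78120 <1
  x=-0.757: |R|=0.65976 <1
  x=-1.891: |R|=1.70964 >1
  x=-1.680: |R|=1.37265 >1
So |R|<1 on (-1.3750, 0).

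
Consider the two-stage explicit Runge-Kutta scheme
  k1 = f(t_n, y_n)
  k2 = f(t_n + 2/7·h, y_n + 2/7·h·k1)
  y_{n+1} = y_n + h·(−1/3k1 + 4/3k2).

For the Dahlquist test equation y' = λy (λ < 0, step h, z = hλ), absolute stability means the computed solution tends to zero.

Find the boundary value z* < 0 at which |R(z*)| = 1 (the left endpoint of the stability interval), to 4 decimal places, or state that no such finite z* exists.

left endpoint -2.6250.

On y'=λy, z=hλ:
  k1=λy_n ⇒ h·k1=z·y_n;  k2=λ(1+2/7z)y_n ⇒ h·k2=z(1+2/7z)y_n
  y_{n+1}/y_n = 1 − 1/3z + 4/3z(1+2/7z) = 1 + z + 8/21z²
  Hence R(z) = 1 + z + 8/21z².

Find x<0 with |R(x)|<1.
x=-0.58: |R|=0.5482
R=1: x+8/21x²=0 ⇒ x=−21/8=-2.6250; min R=1−1/(4·8/21)=0.3438>−1
Confirm numerically:
  x=-2.382: |R|=0.77949 <1
  x=-2.360: |R|=0.76175 <1
  x=-2.018: |R|=0.53336 <1
  x=-1.173: |R|=0.35116 <1
  x=-2.949: |R|=1.36399 >1
  x=-2.777: |R|=1.16080 >1
  x=-2.759: |R|=1.14084 >1
Interval (-2.6250, 0).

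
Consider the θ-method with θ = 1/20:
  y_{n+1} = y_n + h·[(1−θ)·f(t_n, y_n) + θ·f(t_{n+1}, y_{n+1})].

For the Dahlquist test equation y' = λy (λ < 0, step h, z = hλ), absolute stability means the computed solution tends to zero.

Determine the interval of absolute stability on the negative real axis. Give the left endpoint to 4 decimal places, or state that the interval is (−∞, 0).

Test eqn y'=λy, z=hλ:
  y_{n+1} = y_n + z·[19/20·y_n + 1/20·y_{n+1}] ⇒ (1 − 1/20z)y_{n+1} = (1 + 19/20z)y_n
  R(z) = (1 + 19/20z)/(1 − 1/20z).

Solve |R(x)|<1 on ℝ⁻.
x=-1.53: |R|=0.4213
R=−1: 1+19/20x = −1+1/20x ⇒ -9/10x=2 ⇒ x=2/(-9/10)=-2.2222
Confirm numerically:
  x=-2.140: |R|=0.93315 <1
  x=-1.695: |R|=0.56257 <1
  x=-1.183: |R|=0.11693 <1
  x=-2.649: |R|=1.33918 >1
  x=-2.473: |R|=1.20086 >1
  x=-2.314: |R|=1.07403 >1
Interval (-2.2222, 0).

z∈(-2.2222,0).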